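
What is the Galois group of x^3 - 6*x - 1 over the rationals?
Gal(K/Q) = S_3 (symmetric group of order 6)

Compute the discriminant of x^3 + (0)*x^2 + (-6)*x + (-1): Δ = 837. Since Δ is not a rational square, the Galois group is not contained in A_3; it must be the full S_3 (irreducibility of the cubic rules out anything smaller).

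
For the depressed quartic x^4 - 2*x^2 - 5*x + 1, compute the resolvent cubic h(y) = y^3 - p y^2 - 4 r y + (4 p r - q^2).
h(y) = y^3 + 2*y^2 - 4*y - 33

Identify coefficients: p = -2, q = -5, r = 1.
Plug into h(y) = y^3 - p y^2 - 4 r y + (4 p r - q^2):
  h(y) = y^3 - (-2) y^2 - 4*(1) y + (4*(-2)*(1) - (-5)^2)
       = y^3 + (2) y^2 + (-4) y + (-33).
Simplifying: h(y) = y^3 + 2*y^2 - 4*y - 33.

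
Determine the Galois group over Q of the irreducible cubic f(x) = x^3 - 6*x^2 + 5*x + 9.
Gal(K/Q) = S_3 (symmetric group of order 6)

Compute the discriminant of x^3 + (-6)*x^2 + (5)*x + (9): Δ = 1129. Since Δ is not a rational square, the Galois group is not contained in A_3; it must be the full S_3 (irreducibility of the cubic rules out anything smaller).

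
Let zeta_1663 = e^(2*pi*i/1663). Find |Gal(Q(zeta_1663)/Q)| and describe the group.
|Gal(Q(zeta_1663)/Q)| = phi(1663) = 1662; group ≅ (Z/1663Z)^* ≅ Z/1662Z

The n-th cyclotomic polynomial Φ_1663(x) is the minimal polynomial of zeta_1663 over Q and has degree phi(1663) = 1662. So Q(zeta_1663) is a degree-1662 Galois extension with Galois group (Z/1663Z)^*. (Z/1663Z)^* is cyclic since 1663 is an odd prime power (or 4). Hence Gal(Q(zeta_1663)/Q) ≅ Z/1662Z.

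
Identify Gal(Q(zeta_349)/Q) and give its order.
|Gal(Q(zeta_349)/Q)| = phi(349) = 348; group ≅ (Z/349Z)^* ≅ Z/348Z

The n-th cyclotomic polynomial Φ_349(x) is the minimal polynomial of zeta_349 over Q and has degree phi(349) = 348. So Q(zeta_349) is a degree-348 Galois extension with Galois group (Z/349Z)^*. (Z/349Z)^* is cyclic since 349 is an odd prime power (or 4). Hence Gal(Q(zeta_349)/Q) ≅ Z/348Z.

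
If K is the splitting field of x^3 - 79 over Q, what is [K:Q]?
[K:Q] = 6

x^3 - 79 has one real root r = 79^(1/3) and two complex roots r*zeta_3, r*zeta_3^2 where zeta_3 = e^(2*pi*i/3). The splitting field is Q(r, zeta_3). [Q(r):Q] = 3 and [Q(zeta_3):Q] = 2 with gcd = 1, so [Q(r, zeta_3):Q] = 3 * 2 = 6.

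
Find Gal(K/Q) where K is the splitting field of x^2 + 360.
Gal(K/Q) = Z/2Z (cyclic of order 2)

x^2 + 360 is irreducible over Q since -360 is not a rational square. The splitting field Q(sqrt(-360)) has degree 2 over Q, and its unique nontrivial automorphism is sqrt(-360) ↦ -sqrt(-360). Hence Gal(Q(sqrt(-360))/Q) = Z/2Z.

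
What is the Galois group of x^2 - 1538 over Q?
Gal(K/Q) = Z/2Z (cyclic of order 2)

x^2 - 1538 is irreducible over Q since 1538 is not a rational square. The splitting field Q(sqrt(1538)) has degree 2 over Q, and its unique nontrivial automorphism is sqrt(1538) ↦ -sqrt(1538). Hence Gal(Q(sqrt(1538))/Q) = Z/2Z.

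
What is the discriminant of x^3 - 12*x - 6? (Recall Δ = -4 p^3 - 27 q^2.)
Δ = 5940

For a depressed cubic x^3 + p x + q the discriminant is Δ = -4 p^3 - 27 q^2 = -4*(-12)^3 - 27*(-6)^2 = 6912 - 972 = 5940.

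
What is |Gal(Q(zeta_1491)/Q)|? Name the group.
|Gal(Q(zeta_1491)/Q)| = phi(1491) = 840; group ≅ (Z/1491Z)^* ≅ Z/2Z × Z/6Z × Z/70Z

The n-th cyclotomic polynomial Φ_1491(x) is the minimal polynomial of zeta_1491 over Q and has degree phi(1491) = 840. So Q(zeta_1491) is a degree-840 Galois extension with Galois group (Z/1491Z)^*. By CRT, (Z/1491Z)^* ≅ (Z/3Z)^* × (Z/7Z)^* × (Z/71Z)^*. Each prime-power unit group is (Z/3Z)^* ≅ Z/2Z; (Z/7Z)^* ≅ Z/6Z; (Z/71Z)^* ≅ Z/70Z. Hence Gal(Q(zeta_1491)/Q) ≅ Z/2Z × Z/6Z × Z/70Z.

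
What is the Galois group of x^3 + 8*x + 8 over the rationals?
Gal(K/Q) = S_3 (symmetric group of order 6)

Compute the discriminant of x^3 + (0)*x^2 + (8)*x + (8): Δ = -3776. Since Δ is not a rational square, the Galois group is not contained in A_3; it must be the full S_3 (irreducibility of the cubic rules out anything smaller).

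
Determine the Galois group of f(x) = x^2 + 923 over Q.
Gal(K/Q) = Z/2Z (cyclic of order 2)

x^2 + 923 is irreducible over Q since -923 is not a rational square. The splitting field Q(sqrt(-923)) has degree 2 over Q, and its unique nontrivial automorphism is sqrt(-923) ↦ -sqrt(-923). Hence Gal(Q(sqrt(-923))/Q) = Z/2Z.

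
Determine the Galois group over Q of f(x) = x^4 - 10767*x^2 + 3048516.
Gal(K/Q) = Z/2Z (cyclic of order 2)

f factors as (x^2 - 10476)(x^2 - 291), so the splitting field is K = Q(sqrt(10476), sqrt(291)). The squarefree part of 10476 is 291 and the squarefree part of 291 is also 291, so sqrt(10476) and sqrt(291) are both rational multiples of sqrt(291). Hence Q(sqrt(10476)) = Q(sqrt(291)) = Q(sqrt(291)), and the splitting field collapses to a single degree-2 extension with Galois group Z/2Z.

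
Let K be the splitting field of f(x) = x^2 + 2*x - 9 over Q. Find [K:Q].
[K:Q] = 2

The discriminant of x^2 + (2)*x + (-9) is b^2 - 4c = 4 - (-36) = 40. Since 40 is not a perfect square in Q, the polynomial is irreducible over Q. Its two roots generate a degree-2 extension, so [K:Q] = 2.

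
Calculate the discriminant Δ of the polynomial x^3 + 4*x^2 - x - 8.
Δ = 916

For x^3 + a x^2 + b x + c the discriminant is Δ = 18 a b c - 4 a^3 c + a^2 b^2 - 4 b^3 - 27 c^2.
Plug a = 4, b = -1, c = -8:
  18*(4)*(-1)*(-8) - 4*(4)^3*(-8) + (4)^2*(-1)^2 - 4*(-1)^3 - 27*(-8)^2
  = 576 + (2048) + 16 + (4) + (-1728)
  = 916.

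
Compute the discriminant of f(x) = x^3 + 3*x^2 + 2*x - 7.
Δ = -1319

For x^3 + a x^2 + b x + c the discriminant is Δ = 18 a b c - 4 a^3 c + a^2 b^2 - 4 b^3 - 27 c^2.
Plug a = 3, b = 2, c = -7:
  18*(3)*(2)*(-7) - 4*(3)^3*(-7) + (3)^2*(2)^2 - 4*(2)^3 - 27*(-7)^2
  = -756 + (756) + 36 + (-32) + (-1323)
  = -1319.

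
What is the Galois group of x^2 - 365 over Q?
Gal(K/Q) = Z/2Z (cyclic of order 2)

x^2 - 365 is irreducible over Q since 365 is not a rational square. The splitting field Q(sqrt(365)) has degree 2 over Q, and its unique nontrivial automorphism is sqrt(365) ↦ -sqrt(365). Hence Gal(Q(sqrt(365))/Q) = Z/2Z.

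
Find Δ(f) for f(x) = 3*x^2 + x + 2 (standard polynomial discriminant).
Δ = -23

For a quadratic a x^2 + b x + c the discriminant is Δ = b^2 - 4ac = (1)^2 - 4*(3)*(2) = 1 - (24) = -23.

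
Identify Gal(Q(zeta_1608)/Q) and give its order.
|Gal(Q(zeta_1608)/Q)| = phi(1608) = 528; group ≅ (Z/1608Z)^* ≅ Z/2Z × Z/2Z × Z/2Z × Z/66Z

The n-th cyclotomic polynomial Φ_1608(x) is the minimal polynomial of zeta_1608 over Q and has degree phi(1608) = 528. So Q(zeta_1608) is a degree-528 Galois extension with Galois group (Z/1608Z)^*. By CRT, (Z/1608Z)^* ≅ (Z/8Z)^* × (Z/3Z)^* × (Z/67Z)^*. Each prime-power unit group is (Z/8Z)^* ≅ Z/2Z × Z/2Z; (Z/3Z)^* ≅ Z/2Z; (Z/67Z)^* ≅ Z/66Z. Hence Gal(Q(zeta_1608)/Q) ≅ Z/2Z × Z/2Z × Z/2Z × Z/66Z.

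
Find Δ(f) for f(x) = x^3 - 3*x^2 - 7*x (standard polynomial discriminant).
Δ = 1813

For x^3 + a x^2 + b x + c the discriminant is Δ = 18 a b c - 4 a^3 c + a^2 b^2 - 4 b^3 - 27 c^2.
Plug a = -3, b = -7, c = 0:
  18*(-3)*(-7)*(0) - 4*(-3)^3*(0) + (-3)^2*(-7)^2 - 4*(-7)^3 - 27*(0)^2
  = 0 + (0) + 441 + (1372) + (0)
  = 1813.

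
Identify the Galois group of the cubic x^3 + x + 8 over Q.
Gal(K/Q) = S_3 (symmetric group of order 6)

Compute the discriminant of x^3 + (0)*x^2 + (1)*x + (8): Δ = -1732. Since Δ is not a rational square, the Galois group is not contained in A_3; it must be the full S_3 (irreducibility of the cubic rules out anything smaller).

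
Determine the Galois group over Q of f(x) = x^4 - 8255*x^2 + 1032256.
Gal(K/Q) = Z/2Z (cyclic of order 2)

f factors as (x^2 - 8128)(x^2 - 127), so the splitting field is K = Q(sqrt(8128), sqrt(127)). The squarefree part of 8128 is 127 and the squarefree part of 127 is also 127, so sqrt(8128) and sqrt(127) are both rational multiples of sqrt(127). Hence Q(sqrt(8128)) = Q(sqrt(127)) = Q(sqrt(127)), and the splitting field collapses to a single degree-2 extension with Galois group Z/2Z.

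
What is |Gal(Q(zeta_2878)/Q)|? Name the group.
|Gal(Q(zeta_2878)/Q)| = phi(2878) = 1438; group ≅ (Z/2878Z)^* ≅ Z/1438Z

The n-th cyclotomic polynomial Φ_2878(x) is the minimal polynomial of zeta_2878 over Q and has degree phi(2878) = 1438. So Q(zeta_2878) is a degree-1438 Galois extension with Galois group (Z/2878Z)^*. By CRT, (Z/2878Z)^* ≅ (Z/2Z)^* × (Z/1439Z)^*. Each prime-power unit group is (Z/2Z)^* ≅ trivial group (order 1); (Z/1439Z)^* ≅ Z/1438Z. Hence Gal(Q(zeta_2878)/Q) ≅ Z/1438Z.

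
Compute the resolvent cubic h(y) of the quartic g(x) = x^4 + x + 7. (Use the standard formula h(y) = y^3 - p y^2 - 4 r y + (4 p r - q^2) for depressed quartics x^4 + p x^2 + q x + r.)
h(y) = y^3 - 28*y - 1

Identify coefficients: p = 0, q = 1, r = 7.
Plug into h(y) = y^3 - p y^2 - 4 r y + (4 p r - q^2):
  h(y) = y^3 - (0) y^2 - 4*(7) y + (4*(0)*(7) - (1)^2)
       = y^3 + (0) y^2 + (-28) y + (-1).
Simplifying: h(y) = y^3 - 28*y - 1.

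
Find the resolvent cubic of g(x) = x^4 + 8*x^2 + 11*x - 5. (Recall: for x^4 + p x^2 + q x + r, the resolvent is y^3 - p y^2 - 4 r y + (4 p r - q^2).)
h(y) = y^3 - 8*y^2 + 20*y - 281

Identify coefficients: p = 8, q = 11, r = -5.
Plug into h(y) = y^3 - p y^2 - 4 r y + (4 p r - q^2):
  h(y) = y^3 - (8) y^2 - 4*(-5) y + (4*(8)*(-5) - (11)^2)
       = y^3 + (-8) y^2 + (20) y + (-281).
Simplifying: h(y) = y^3 - 8*y^2 + 20*y - 281.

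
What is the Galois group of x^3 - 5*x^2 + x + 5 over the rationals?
Gal(K/Q) = S_3 (symmetric group of order 6)

Compute the discriminant of x^3 + (-5)*x^2 + (1)*x + (5): Δ = 1396. Since Δ is not a rational square, the Galois group is not contained in A_3; it must be the full S_3 (irreducibility of the cubic rules out anything smaller).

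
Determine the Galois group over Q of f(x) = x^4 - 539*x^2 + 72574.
Gal(K/Q) = V_4 (Klein four-group, Z/2Z × Z/2Z)

f factors as (x^2 - 277)(x^2 - 262), so the splitting field is K = Q(sqrt(277), sqrt(262)). The elements 277, 262, 72574 are all non-squares in Q, so sqrt(277) and sqrt(262) generate independent quadratic extensions. Thus [K:Q] = 4 and Gal(K/Q) is generated by the two order-2 automorphisms sqrt(277) ↦ -sqrt(277) and sqrt(262) ↦ -sqrt(262), giving V_4.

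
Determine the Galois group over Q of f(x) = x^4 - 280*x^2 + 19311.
Gal(K/Q) = V_4 (Klein four-group, Z/2Z × Z/2Z)

f factors as (x^2 - 157)(x^2 - 123), so the splitting field is K = Q(sqrt(157), sqrt(123)). The elements 157, 123, 19311 are all non-squares in Q, so sqrt(157) and sqrt(123) generate independent quadratic extensions. Thus [K:Q] = 4 and Gal(K/Q) is generated by the two order-2 automorphisms sqrt(157) ↦ -sqrt(157) and sqrt(123) ↦ -sqrt(123), giving V_4.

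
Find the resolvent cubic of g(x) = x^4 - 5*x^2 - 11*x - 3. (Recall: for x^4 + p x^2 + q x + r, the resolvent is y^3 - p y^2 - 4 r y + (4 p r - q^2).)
h(y) = y^3 + 5*y^2 + 12*y - 61

Identify coefficients: p = -5, q = -11, r = -3.
Plug into h(y) = y^3 - p y^2 - 4 r y + (4 p r - q^2):
  h(y) = y^3 - (-5) y^2 - 4*(-3) y + (4*(-5)*(-3) - (-11)^2)
       = y^3 + (5) y^2 + (12) y + (-61).
Simplifying: h(y) = y^3 + 5*y^2 + 12*y - 61.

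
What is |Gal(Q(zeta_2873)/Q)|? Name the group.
|Gal(Q(zeta_2873)/Q)| = phi(2873) = 2496; group ≅ (Z/2873Z)^* ≅ Z/16Z × Z/156Z

The n-th cyclotomic polynomial Φ_2873(x) is the minimal polynomial of zeta_2873 over Q and has degree phi(2873) = 2496. So Q(zeta_2873) is a degree-2496 Galois extension with Galois group (Z/2873Z)^*. By CRT, (Z/2873Z)^* ≅ (Z/169Z)^* × (Z/17Z)^*. Each prime-power unit group is (Z/169Z)^* ≅ Z/156Z; (Z/17Z)^* ≅ Z/16Z. Hence Gal(Q(zeta_2873)/Q) ≅ Z/16Z × Z/156Z.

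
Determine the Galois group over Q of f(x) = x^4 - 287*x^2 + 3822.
Gal(K/Q) = V_4 (Klein four-group, Z/2Z × Z/2Z)

f factors as (x^2 - 14)(x^2 - 273), so the splitting field is K = Q(sqrt(14), sqrt(273)). The elements 14, 273, 3822 are all non-squares in Q, so sqrt(14) and sqrt(273) generate independent quadratic extensions. Thus [K:Q] = 4 and Gal(K/Q) is generated by the two order-2 automorphisms sqrt(14) ↦ -sqrt(14) and sqrt(273) ↦ -sqrt(273), giving V_4.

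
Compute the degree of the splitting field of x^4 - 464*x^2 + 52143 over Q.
[K:Q] = 4

f factors as (x^2 - 273)(x^2 - 191); the splitting field is K = Q(sqrt(273), sqrt(191)). Since 273, 191, and 52143 are all non-squares in Q, the three subfields Q(sqrt(273)), Q(sqrt(191)), Q(sqrt(52143)) are distinct degree-2 extensions, so [K:Q] = 4 (Klein four Galois group).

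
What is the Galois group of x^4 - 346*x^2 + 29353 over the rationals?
Gal(K/Q) = V_4 (Klein four-group, Z/2Z × Z/2Z)

f factors as (x^2 - 149)(x^2 - 197), so the splitting field is K = Q(sqrt(149), sqrt(197)). The elements 149, 197, 29353 are all non-squares in Q, so sqrt(149) and sqrt(197) generate independent quadratic extensions. Thus [K:Q] = 4 and Gal(K/Q) is generated by the two order-2 automorphisms sqrt(149) ↦ -sqrt(149) and sqrt(197) ↦ -sqrt(197), giving V_4.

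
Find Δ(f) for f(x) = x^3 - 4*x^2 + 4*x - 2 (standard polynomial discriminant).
Δ = -44

For x^3 + a x^2 + b x + c the discriminant is Δ = 18 a b c - 4 a^3 c + a^2 b^2 - 4 b^3 - 27 c^2.
Plug a = -4, b = 4, c = -2:
  18*(-4)*(4)*(-2) - 4*(-4)^3*(-2) + (-4)^2*(4)^2 - 4*(4)^3 - 27*(-2)^2
  = 576 + (-512) + 256 + (-256) + (-108)
  = -44.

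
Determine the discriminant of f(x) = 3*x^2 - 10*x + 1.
Δ = 88

For a quadratic a x^2 + b x + c the discriminant is Δ = b^2 - 4ac = (-10)^2 - 4*(3)*(1) = 100 - (12) = 88.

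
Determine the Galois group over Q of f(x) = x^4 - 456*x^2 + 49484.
Gal(K/Q) = V_4 (Klein four-group, Z/2Z × Z/2Z)

f factors as (x^2 - 178)(x^2 - 278), so the splitting field is K = Q(sqrt(178), sqrt(278)). The elements 178, 278, 49484 are all non-squares in Q, so sqrt(178) and sqrt(278) generate independent quadratic extensions. Thus [K:Q] = 4 and Gal(K/Q) is generated by the two order-2 automorphisms sqrt(178) ↦ -sqrt(178) and sqrt(278) ↦ -sqrt(278), giving V_4.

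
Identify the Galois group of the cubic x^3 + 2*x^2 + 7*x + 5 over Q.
Gal(K/Q) = S_3 (symmetric group of order 6)

Compute the discriminant of x^3 + (2)*x^2 + (7)*x + (5): Δ = -751. Since Δ is not a rational square, the Galois group is not contained in A_3; it must be the full S_3 (irreducibility of the cubic rules out anything smaller).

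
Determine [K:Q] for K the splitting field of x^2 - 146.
[K:Q] = 2

The polynomial x^2 - 146 is irreducible over Q since 146 is not a perfect square. Its splitting field is Q(sqrt(146)), which has degree 2 over Q.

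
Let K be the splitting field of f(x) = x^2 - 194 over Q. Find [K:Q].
[K:Q] = 2

The polynomial x^2 - 194 is irreducible over Q since 194 is not a perfect square. Its splitting field is Q(sqrt(194)), which has degree 2 over Q.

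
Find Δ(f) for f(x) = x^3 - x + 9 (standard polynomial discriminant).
Δ = -2183

For a depressed cubic x^3 + p x + q the discriminant is Δ = -4 p^3 - 27 q^2 = -4*(-1)^3 - 27*(9)^2 = 4 - 2187 = -2183.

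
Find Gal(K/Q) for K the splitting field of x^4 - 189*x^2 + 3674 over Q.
Gal(K/Q) = V_4 (Klein four-group, Z/2Z × Z/2Z)

f factors as (x^2 - 22)(x^2 - 167), so the splitting field is K = Q(sqrt(22), sqrt(167)). The elements 22, 167, 3674 are all non-squares in Q, so sqrt(22) and sqrt(167) generate independent quadratic extensions. Thus [K:Q] = 4 and Gal(K/Q) is generated by the two order-2 automorphisms sqrt(22) ↦ -sqrt(22) and sqrt(167) ↦ -sqrt(167), giving V_4.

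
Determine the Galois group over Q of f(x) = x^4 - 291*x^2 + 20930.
Gal(K/Q) = V_4 (Klein four-group, Z/2Z × Z/2Z)

f factors as (x^2 - 161)(x^2 - 130), so the splitting field is K = Q(sqrt(161), sqrt(130)). The elements 161, 130, 20930 are all non-squares in Q, so sqrt(161) and sqrt(130) generate independent quadratic extensions. Thus [K:Q] = 4 and Gal(K/Q) is generated by the two order-2 automorphisms sqrt(161) ↦ -sqrt(161) and sqrt(130) ↦ -sqrt(130), giving V_4.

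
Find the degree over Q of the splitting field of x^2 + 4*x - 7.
[K:Q] = 2

The discriminant of x^2 + (4)*x + (-7) is b^2 - 4c = 16 - (-28) = 44. Since 44 is not a perfect square in Q, the polynomial is irreducible over Q. Its two roots generate a degree-2 extension, so [K:Q] = 2.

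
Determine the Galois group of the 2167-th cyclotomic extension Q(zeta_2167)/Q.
|Gal(Q(zeta_2167)/Q)| = phi(2167) = 1960; group ≅ (Z/2167Z)^* ≅ Z/10Z × Z/196Z

The n-th cyclotomic polynomial Φ_2167(x) is the minimal polynomial of zeta_2167 over Q and has degree phi(2167) = 1960. So Q(zeta_2167) is a degree-1960 Galois extension with Galois group (Z/2167Z)^*. By CRT, (Z/2167Z)^* ≅ (Z/11Z)^* × (Z/197Z)^*. Each prime-power unit group is (Z/11Z)^* ≅ Z/10Z; (Z/197Z)^* ≅ Z/196Z. Hence Gal(Q(zeta_2167)/Q) ≅ Z/10Z × Z/196Z.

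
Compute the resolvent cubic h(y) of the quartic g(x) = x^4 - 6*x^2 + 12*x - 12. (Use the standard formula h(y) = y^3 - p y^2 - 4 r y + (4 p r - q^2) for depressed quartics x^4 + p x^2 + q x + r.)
h(y) = y^3 + 6*y^2 + 48*y + 144

Identify coefficients: p = -6, q = 12, r = -12.
Plug into h(y) = y^3 - p y^2 - 4 r y + (4 p r - q^2):
  h(y) = y^3 - (-6) y^2 - 4*(-12) y + (4*(-6)*(-12) - (12)^2)
       = y^3 + (6) y^2 + (48) y + (144).
Simplifying: h(y) = y^3 + 6*y^2 + 48*y + 144.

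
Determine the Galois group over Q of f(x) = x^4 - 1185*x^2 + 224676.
Gal(K/Q) = Z/2Z (cyclic of order 2)

f factors as (x^2 - 237)(x^2 - 948), so the splitting field is K = Q(sqrt(237), sqrt(948)). The squarefree part of 237 is 237 and the squarefree part of 948 is also 237, so sqrt(237) and sqrt(948) are both rational multiples of sqrt(237). Hence Q(sqrt(237)) = Q(sqrt(948)) = Q(sqrt(237)), and the splitting field collapses to a single degree-2 extension with Galois group Z/2Z.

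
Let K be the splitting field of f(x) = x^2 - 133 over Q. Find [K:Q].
[K:Q] = 2

The polynomial x^2 - 133 is irreducible over Q since 133 is not a perfect square. Its splitting field is Q(sqrt(133)), which has degree 2 over Q.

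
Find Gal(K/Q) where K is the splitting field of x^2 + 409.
Gal(K/Q) = Z/2Z (cyclic of order 2)

x^2 + 409 is irreducible over Q since -409 is not a rational square. The splitting field Q(sqrt(-409)) has degree 2 over Q, and its unique nontrivial automorphism is sqrt(-409) ↦ -sqrt(-409). Hence Gal(Q(sqrt(-409))/Q) = Z/2Z.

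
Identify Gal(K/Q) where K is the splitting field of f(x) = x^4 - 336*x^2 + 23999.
Gal(K/Q) = V_4 (Klein four-group, Z/2Z × Z/2Z)

f factors as (x^2 - 103)(x^2 - 233), so the splitting field is K = Q(sqrt(103), sqrt(233)). The elements 103, 233, 23999 are all non-squares in Q, so sqrt(103) and sqrt(233) generate independent quadratic extensions. Thus [K:Q] = 4 and Gal(K/Q) is generated by the two order-2 automorphisms sqrt(103) ↦ -sqrt(103) and sqrt(233) ↦ -sqrt(233), giving V_4.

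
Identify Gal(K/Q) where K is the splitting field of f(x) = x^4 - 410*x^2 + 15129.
Gal(K/Q) = Z/2Z (cyclic of order 2)

f factors as (x^2 - 369)(x^2 - 41), so the splitting field is K = Q(sqrt(369), sqrt(41)). The squarefree part of 369 is 41 and the squarefree part of 41 is also 41, so sqrt(369) and sqrt(41) are both rational multiples of sqrt(41). Hence Q(sqrt(369)) = Q(sqrt(41)) = Q(sqrt(41)), and the splitting field collapses to a single degree-2 extension with Galois group Z/2Z.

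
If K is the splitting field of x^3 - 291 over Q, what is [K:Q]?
[K:Q] = 6

x^3 - 291 has one real root r = 291^(1/3) and two complex roots r*zeta_3, r*zeta_3^2 where zeta_3 = e^(2*pi*i/3). The splitting field is Q(r, zeta_3). [Q(r):Q] = 3 and [Q(zeta_3):Q] = 2 with gcd = 1, so [Q(r, zeta_3):Q] = 3 * 2 = 6.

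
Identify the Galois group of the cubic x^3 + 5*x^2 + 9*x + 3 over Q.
Gal(K/Q) = S_3 (symmetric group of order 6)

Compute the discriminant of x^3 + (5)*x^2 + (9)*x + (3): Δ = -204. Since Δ is not a rational square, the Galois group is not contained in A_3; it must be the full S_3 (irreducibility of the cubic rules out anything smaller).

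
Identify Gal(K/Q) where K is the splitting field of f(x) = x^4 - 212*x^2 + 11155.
Gal(K/Q) = V_4 (Klein four-group, Z/2Z × Z/2Z)

f factors as (x^2 - 115)(x^2 - 97), so the splitting field is K = Q(sqrt(115), sqrt(97)). The elements 115, 97, 11155 are all non-squares in Q, so sqrt(115) and sqrt(97) generate independent quadratic extensions. Thus [K:Q] = 4 and Gal(K/Q) is generated by the two order-2 automorphisms sqrt(115) ↦ -sqrt(115) and sqrt(97) ↦ -sqrt(97), giving V_4.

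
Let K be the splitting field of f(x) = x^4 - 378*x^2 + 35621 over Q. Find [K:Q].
[K:Q] = 4

f factors as (x^2 - 179)(x^2 - 199); the splitting field is K = Q(sqrt(179), sqrt(199)). Since 179, 199, and 35621 are all non-squares in Q, the three subfields Q(sqrt(179)), Q(sqrt(199)), Q(sqrt(35621)) are distinct degree-2 extensions, so [K:Q] = 4 (Klein four Galois group).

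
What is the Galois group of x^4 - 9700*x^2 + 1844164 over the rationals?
Gal(K/Q) = Z/2Z (cyclic of order 2)

f factors as (x^2 - 194)(x^2 - 9506), so the splitting field is K = Q(sqrt(194), sqrt(9506)). The squarefree part of 194 is 194 and the squarefree part of 9506 is also 194, so sqrt(194) and sqrt(9506) are both rational multiples of sqrt(194). Hence Q(sqrt(194)) = Q(sqrt(9506)) = Q(sqrt(194)), and the splitting field collapses to a single degree-2 extension with Galois group Z/2Z.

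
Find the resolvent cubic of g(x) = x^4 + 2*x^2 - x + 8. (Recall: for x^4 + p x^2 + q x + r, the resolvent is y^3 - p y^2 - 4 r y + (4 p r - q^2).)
h(y) = y^3 - 2*y^2 - 32*y + 63

Identify coefficients: p = 2, q = -1, r = 8.
Plug into h(y) = y^3 - p y^2 - 4 r y + (4 p r - q^2):
  h(y) = y^3 - (2) y^2 - 4*(8) y + (4*(2)*(8) - (-1)^2)
       = y^3 + (-2) y^2 + (-32) y + (63).
Simplifying: h(y) = y^3 - 2*y^2 - 32*y + 63.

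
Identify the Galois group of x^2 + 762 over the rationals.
Gal(K/Q) = Z/2Z (cyclic of order 2)

x^2 + 762 is irreducible over Q since -762 is not a rational square. The splitting field Q(sqrt(-762)) has degree 2 over Q, and its unique nontrivial automorphism is sqrt(-762) ↦ -sqrt(-762). Hence Gal(Q(sqrt(-762))/Q) = Z/2Z.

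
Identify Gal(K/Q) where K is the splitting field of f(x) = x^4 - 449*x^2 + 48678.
Gal(K/Q) = V_4 (Klein four-group, Z/2Z × Z/2Z)

f factors as (x^2 - 266)(x^2 - 183), so the splitting field is K = Q(sqrt(266), sqrt(183)). The elements 266, 183, 48678 are all non-squares in Q, so sqrt(266) and sqrt(183) generate independent quadratic extensions. Thus [K:Q] = 4 and Gal(K/Q) is generated by the two order-2 automorphisms sqrt(266) ↦ -sqrt(266) and sqrt(183) ↦ -sqrt(183), giving V_4.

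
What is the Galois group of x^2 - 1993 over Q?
Gal(K/Q) = Z/2Z (cyclic of order 2)

x^2 - 1993 is irreducible over Q since 1993 is not a rational square. The splitting field Q(sqrt(1993)) has degree 2 over Q, and its unique nontrivial automorphism is sqrt(1993) ↦ -sqrt(1993). Hence Gal(Q(sqrt(1993))/Q) = Z/2Z.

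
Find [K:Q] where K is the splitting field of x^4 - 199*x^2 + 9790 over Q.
[K:Q] = 4

f factors as (x^2 - 110)(x^2 - 89); the splitting field is K = Q(sqrt(110), sqrt(89)). Since 110, 89, and 9790 are all non-squares in Q, the three subfields Q(sqrt(110)), Q(sqrt(89)), Q(sqrt(9790)) are distinct degree-2 extensions, so [K:Q] = 4 (Klein four Galois group).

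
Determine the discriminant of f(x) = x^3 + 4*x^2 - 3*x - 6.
Δ = 2112

For x^3 + a x^2 + b x + c the discriminant is Δ = 18 a b c - 4 a^3 c + a^2 b^2 - 4 b^3 - 27 c^2.
Plug a = 4, b = -3, c = -6:
  18*(4)*(-3)*(-6) - 4*(4)^3*(-6) + (4)^2*(-3)^2 - 4*(-3)^3 - 27*(-6)^2
  = 1296 + (1536) + 144 + (108) + (-972)
  = 2112.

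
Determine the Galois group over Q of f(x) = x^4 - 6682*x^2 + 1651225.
Gal(K/Q) = Z/2Z (cyclic of order 2)

f factors as (x^2 - 257)(x^2 - 6425), so the splitting field is K = Q(sqrt(257), sqrt(6425)). The squarefree part of 257 is 257 and the squarefree part of 6425 is also 257, so sqrt(257) and sqrt(6425) are both rational multiples of sqrt(257). Hence Q(sqrt(257)) = Q(sqrt(6425)) = Q(sqrt(257)), and the splitting field collapses to a single degree-2 extension with Galois group Z/2Z.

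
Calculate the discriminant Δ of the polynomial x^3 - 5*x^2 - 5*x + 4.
Δ = 4493

For x^3 + a x^2 + b x + c the discriminant is Δ = 18 a b c - 4 a^3 c + a^2 b^2 - 4 b^3 - 27 c^2.
Plug a = -5, b = -5, c = 4:
  18*(-5)*(-5)*(4) - 4*(-5)^3*(4) + (-5)^2*(-5)^2 - 4*(-5)^3 - 27*(4)^2
  = 1800 + (2000) + 625 + (500) + (-432)
  = 4493.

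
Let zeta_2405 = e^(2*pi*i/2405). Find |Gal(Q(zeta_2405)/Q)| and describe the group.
|Gal(Q(zeta_2405)/Q)| = phi(2405) = 1728; group ≅ (Z/2405Z)^* ≅ Z/4Z × Z/12Z × Z/36Z

The n-th cyclotomic polynomial Φ_2405(x) is the minimal polynomial of zeta_2405 over Q and has degree phi(2405) = 1728. So Q(zeta_2405) is a degree-1728 Galois extension with Galois group (Z/2405Z)^*. By CRT, (Z/2405Z)^* ≅ (Z/5Z)^* × (Z/13Z)^* × (Z/37Z)^*. Each prime-power unit group is (Z/5Z)^* ≅ Z/4Z; (Z/13Z)^* ≅ Z/12Z; (Z/37Z)^* ≅ Z/36Z. Hence Gal(Q(zeta_2405)/Q) ≅ Z/4Z × Z/12Z × Z/36Z.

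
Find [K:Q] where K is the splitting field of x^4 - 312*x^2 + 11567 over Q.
[K:Q] = 4

f factors as (x^2 - 43)(x^2 - 269); the splitting field is K = Q(sqrt(43), sqrt(269)). Since 43, 269, and 11567 are all non-squares in Q, the three subfields Q(sqrt(43)), Q(sqrt(269)), Q(sqrt(11567)) are distinct degree-2 extensions, so [K:Q] = 4 (Klein four Galois group).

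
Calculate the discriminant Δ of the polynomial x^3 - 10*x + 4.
Δ = 3568

For a depressed cubic x^3 + p x + q the discriminant is Δ = -4 p^3 - 27 q^2 = -4*(-10)^3 - 27*(4)^2 = 4000 - 432 = 3568.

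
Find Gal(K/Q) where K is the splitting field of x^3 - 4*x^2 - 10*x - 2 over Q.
Gal(K/Q) = S_3 (symmetric group of order 6)

Compute the discriminant of x^3 + (-4)*x^2 + (-10)*x + (-2): Δ = 3540. Since Δ is not a rational square, the Galois group is not contained in A_3; it must be the full S_3 (irreducibility of the cubic rules out anything smaller).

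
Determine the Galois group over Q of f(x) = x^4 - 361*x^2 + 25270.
Gal(K/Q) = V_4 (Klein four-group, Z/2Z × Z/2Z)

f factors as (x^2 - 266)(x^2 - 95), so the splitting field is K = Q(sqrt(266), sqrt(95)). The elements 266, 95, 25270 are all non-squares in Q, so sqrt(266) and sqrt(95) generate independent quadratic extensions. Thus [K:Q] = 4 and Gal(K/Q) is generated by the two order-2 automorphisms sqrt(266) ↦ -sqrt(266) and sqrt(95) ↦ -sqrt(95), giving V_4.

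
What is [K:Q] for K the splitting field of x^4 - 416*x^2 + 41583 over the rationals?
[K:Q] = 4

f factors as (x^2 - 167)(x^2 - 249); the splitting field is K = Q(sqrt(167), sqrt(249)). Since 167, 249, and 41583 are all non-squares in Q, the three subfields Q(sqrt(167)), Q(sqrt(249)), Q(sqrt(41583)) are distinct degree-2 extensions, so [K:Q] = 4 (Klein four Galois group).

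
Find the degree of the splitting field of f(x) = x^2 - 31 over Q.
[K:Q] = 2

The polynomial x^2 - 31 is irreducible over Q since 31 is not a perfect square. Its splitting field is Q(sqrt(31)), which has degree 2 over Q.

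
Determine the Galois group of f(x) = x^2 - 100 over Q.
Gal(K/Q) = trivial group (order 1)

x^2 - 100 factors as (x - 10)(x + 10) over Q, so its splitting field is Q itself and the Galois group is trivial.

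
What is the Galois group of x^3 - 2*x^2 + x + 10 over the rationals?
Gal(K/Q) = S_3 (symmetric group of order 6)

Compute the discriminant of x^3 + (-2)*x^2 + (1)*x + (10): Δ = -2740. Since Δ is not a rational square, the Galois group is not contained in A_3; it must be the full S_3 (irreducibility of the cubic rules out anything smaller).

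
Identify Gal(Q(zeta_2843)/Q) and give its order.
|Gal(Q(zeta_2843)/Q)| = phi(2843) = 2842; group ≅ (Z/2843Z)^* ≅ Z/2842Z

The n-th cyclotomic polynomial Φ_2843(x) is the minimal polynomial of zeta_2843 over Q and has degree phi(2843) = 2842. So Q(zeta_2843) is a degree-2842 Galois extension with Galois group (Z/2843Z)^*. (Z/2843Z)^* is cyclic since 2843 is an odd prime power (or 4). Hence Gal(Q(zeta_2843)/Q) ≅ Z/2842Z.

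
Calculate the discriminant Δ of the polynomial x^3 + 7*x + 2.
Δ = -1480

For a depressed cubic x^3 + p x + q the discriminant is Δ = -4 p^3 - 27 q^2 = -4*(7)^3 - 27*(2)^2 = -1372 - 108 = -1480.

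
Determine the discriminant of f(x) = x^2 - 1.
Δ = 4

For a quadratic a x^2 + b x + c the discriminant is Δ = b^2 - 4ac = (0)^2 - 4*(1)*(-1) = 0 - (-4) = 4.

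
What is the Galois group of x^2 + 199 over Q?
Gal(K/Q) = Z/2Z (cyclic of order 2)

x^2 + 199 is irreducible over Q since -199 is not a rational square. The splitting field Q(sqrt(-199)) has degree 2 over Q, and its unique nontrivial automorphism is sqrt(-199) ↦ -sqrt(-199). Hence Gal(Q(sqrt(-199))/Q) = Z/2Z.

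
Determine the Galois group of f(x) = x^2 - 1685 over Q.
Gal(K/Q) = Z/2Z (cyclic of order 2)

x^2 - 1685 is irreducible over Q since 1685 is not a rational square. The splitting field Q(sqrt(1685)) has degree 2 over Q, and its unique nontrivial automorphism is sqrt(1685) ↦ -sqrt(1685). Hence Gal(Q(sqrt(1685))/Q) = Z/2Z.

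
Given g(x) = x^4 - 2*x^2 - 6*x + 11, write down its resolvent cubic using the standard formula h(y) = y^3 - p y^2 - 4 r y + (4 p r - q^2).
h(y) = y^3 + 2*y^2 - 44*y - 124

Identify coefficients: p = -2, q = -6, r = 11.
Plug into h(y) = y^3 - p y^2 - 4 r y + (4 p r - q^2):
  h(y) = y^3 - (-2) y^2 - 4*(11) y + (4*(-2)*(11) - (-6)^2)
       = y^3 + (2) y^2 + (-44) y + (-124).
Simplifying: h(y) = y^3 + 2*y^2 - 44*y - 124.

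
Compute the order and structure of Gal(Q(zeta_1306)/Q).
|Gal(Q(zeta_1306)/Q)| = phi(1306) = 652; group ≅ (Z/1306Z)^* ≅ Z/652Z

The n-th cyclotomic polynomial Φ_1306(x) is the minimal polynomial of zeta_1306 over Q and has degree phi(1306) = 652. So Q(zeta_1306) is a degree-652 Galois extension with Galois group (Z/1306Z)^*. By CRT, (Z/1306Z)^* ≅ (Z/2Z)^* × (Z/653Z)^*. Each prime-power unit group is (Z/2Z)^* ≅ trivial group (order 1); (Z/653Z)^* ≅ Z/652Z. Hence Gal(Q(zeta_1306)/Q) ≅ Z/652Z.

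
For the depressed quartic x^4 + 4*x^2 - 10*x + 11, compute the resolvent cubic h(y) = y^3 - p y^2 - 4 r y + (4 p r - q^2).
h(y) = y^3 - 4*y^2 - 44*y + 76

Identify coefficients: p = 4, q = -10, r = 11.
Plug into h(y) = y^3 - p y^2 - 4 r y + (4 p r - q^2):
  h(y) = y^3 - (4) y^2 - 4*(11) y + (4*(4)*(11) - (-10)^2)
       = y^3 + (-4) y^2 + (-44) y + (76).
Simplifying: h(y) = y^3 - 4*y^2 - 44*y + 76.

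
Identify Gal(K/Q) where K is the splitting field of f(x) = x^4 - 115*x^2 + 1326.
Gal(K/Q) = V_4 (Klein four-group, Z/2Z × Z/2Z)

f factors as (x^2 - 102)(x^2 - 13), so the splitting field is K = Q(sqrt(102), sqrt(13)). The elements 102, 13, 1326 are all non-squares in Q, so sqrt(102) and sqrt(13) generate independent quadratic extensions. Thus [K:Q] = 4 and Gal(K/Q) is generated by the two order-2 automorphisms sqrt(102) ↦ -sqrt(102) and sqrt(13) ↦ -sqrt(13), giving V_4.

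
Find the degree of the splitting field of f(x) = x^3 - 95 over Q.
[K:Q] = 6

x^3 - 95 has one real root r = 95^(1/3) and two complex roots r*zeta_3, r*zeta_3^2 where zeta_3 = e^(2*pi*i/3). The splitting field is Q(r, zeta_3). [Q(r):Q] = 3 and [Q(zeta_3):Q] = 2 with gcd = 1, so [Q(r, zeta_3):Q] = 3 * 2 = 6.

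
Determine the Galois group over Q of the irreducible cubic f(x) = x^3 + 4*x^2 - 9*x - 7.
Gal(K/Q) = S_3 (symmetric group of order 6)

Compute the discriminant of x^3 + (4)*x^2 + (-9)*x + (-7): Δ = 9217. Since Δ is not a rational square, the Galois group is not contained in A_3; it must be the full S_3 (irreducibility of the cubic rules out anything smaller).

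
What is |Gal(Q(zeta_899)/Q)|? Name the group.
|Gal(Q(zeta_899)/Q)| = phi(899) = 840; group ≅ (Z/899Z)^* ≅ Z/28Z × Z/30Z

The n-th cyclotomic polynomial Φ_899(x) is the minimal polynomial of zeta_899 over Q and has degree phi(899) = 840. So Q(zeta_899) is a degree-840 Galois extension with Galois group (Z/899Z)^*. By CRT, (Z/899Z)^* ≅ (Z/29Z)^* × (Z/31Z)^*. Each prime-power unit group is (Z/29Z)^* ≅ Z/28Z; (Z/31Z)^* ≅ Z/30Z. Hence Gal(Q(zeta_899)/Q) ≅ Z/28Z × Z/30Z.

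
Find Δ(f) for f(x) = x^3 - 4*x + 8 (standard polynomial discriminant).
Δ = -1472

For a depressed cubic x^3 + p x + q the discriminant is Δ = -4 p^3 - 27 q^2 = -4*(-4)^3 - 27*(8)^2 = 256 - 1728 = -1472.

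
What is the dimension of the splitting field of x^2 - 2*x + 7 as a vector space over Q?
[K:Q] = 2

The discriminant of x^2 + (-2)*x + (7) is b^2 - 4c = 4 - (28) = -24. Since -24 is not a perfect square in Q, the polynomial is irreducible over Q. Its two roots generate a degree-2 extension, so [K:Q] = 2.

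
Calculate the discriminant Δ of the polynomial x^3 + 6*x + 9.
Δ = -3051

For a depressed cubic x^3 + p x + q the discriminant is Δ = -4 p^3 - 27 q^2 = -4*(6)^3 - 27*(9)^2 = -864 - 2187 = -3051.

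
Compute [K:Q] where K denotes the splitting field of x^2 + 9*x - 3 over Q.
[K:Q] = 2

The discriminant of x^2 + (9)*x + (-3) is b^2 - 4c = 81 - (-12) = 93. Since 93 is not a perfect square in Q, the polynomial is irreducible over Q. Its two roots generate a degree-2 extension, so [K:Q] = 2.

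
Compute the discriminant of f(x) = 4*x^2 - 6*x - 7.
Δ = 148

For a quadratic a x^2 + b x + c the discriminant is Δ = b^2 - 4ac = (-6)^2 - 4*(4)*(-7) = 36 - (-112) = 148.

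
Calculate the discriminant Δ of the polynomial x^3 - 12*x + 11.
Δ = 3645

For a depressed cubic x^3 + p x + q the discriminant is Δ = -4 p^3 - 27 q^2 = -4*(-12)^3 - 27*(11)^2 = 6912 - 3267 = 3645.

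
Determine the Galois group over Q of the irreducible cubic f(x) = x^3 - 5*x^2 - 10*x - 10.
Gal(K/Q) = S_3 (symmetric group of order 6)

Compute the discriminant of x^3 + (-5)*x^2 + (-10)*x + (-10): Δ = -10200. Since Δ is not a rational square, the Galois group is not contained in A_3; it must be the full S_3 (irreducibility of the cubic rules out anything smaller).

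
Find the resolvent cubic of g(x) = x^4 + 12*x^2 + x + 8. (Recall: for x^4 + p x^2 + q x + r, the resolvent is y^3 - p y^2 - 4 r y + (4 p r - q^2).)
h(y) = y^3 - 12*y^2 - 32*y + 383

Identify coefficients: p = 12, q = 1, r = 8.
Plug into h(y) = y^3 - p y^2 - 4 r y + (4 p r - q^2):
  h(y) = y^3 - (12) y^2 - 4*(8) y + (4*(12)*(8) - (1)^2)
       = y^3 + (-12) y^2 + (-32) y + (383).
Simplifying: h(y) = y^3 - 12*y^2 - 32*y + 383.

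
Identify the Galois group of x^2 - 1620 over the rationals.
Gal(K/Q) = Z/2Z (cyclic of order 2)

x^2 - 1620 is irreducible over Q since 1620 is not a rational square. The splitting field Q(sqrt(1620)) has degree 2 over Q, and its unique nontrivial automorphism is sqrt(1620) ↦ -sqrt(1620). Hence Gal(Q(sqrt(1620))/Q) = Z/2Z.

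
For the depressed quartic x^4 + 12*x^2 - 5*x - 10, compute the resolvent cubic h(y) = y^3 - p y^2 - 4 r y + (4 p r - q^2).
h(y) = y^3 - 12*y^2 + 40*y - 505

Identify coefficients: p = 12, q = -5, r = -10.
Plug into h(y) = y^3 - p y^2 - 4 r y + (4 p r - q^2):
  h(y) = y^3 - (12) y^2 - 4*(-10) y + (4*(12)*(-10) - (-5)^2)
       = y^3 + (-12) y^2 + (40) y + (-505).
Simplifying: h(y) = y^3 - 12*y^2 + 40*y - 505.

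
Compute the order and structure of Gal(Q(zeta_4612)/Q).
|Gal(Q(zeta_4612)/Q)| = phi(4612) = 2304; group ≅ (Z/4612Z)^* ≅ Z/2Z × Z/1152Z

The n-th cyclotomic polynomial Φ_4612(x) is the minimal polynomial of zeta_4612 over Q and has degree phi(4612) = 2304. So Q(zeta_4612) is a degree-2304 Galois extension with Galois group (Z/4612Z)^*. By CRT, (Z/4612Z)^* ≅ (Z/4Z)^* × (Z/1153Z)^*. Each prime-power unit group is (Z/4Z)^* ≅ Z/2Z; (Z/1153Z)^* ≅ Z/1152Z. Hence Gal(Q(zeta_4612)/Q) ≅ Z/2Z × Z/1152Z.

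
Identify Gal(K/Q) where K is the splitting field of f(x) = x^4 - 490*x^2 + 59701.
Gal(K/Q) = V_4 (Klein four-group, Z/2Z × Z/2Z)

f factors as (x^2 - 227)(x^2 - 263), so the splitting field is K = Q(sqrt(227), sqrt(263)). The elements 227, 263, 59701 are all non-squares in Q, so sqrt(227) and sqrt(263) generate independent quadratic extensions. Thus [K:Q] = 4 and Gal(K/Q) is generated by the two order-2 automorphisms sqrt(227) ↦ -sqrt(227) and sqrt(263) ↦ -sqrt(263), giving V_4.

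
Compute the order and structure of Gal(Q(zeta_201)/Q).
|Gal(Q(zeta_201)/Q)| = phi(201) = 132; group ≅ (Z/201Z)^* ≅ Z/2Z × Z/66Z

The n-th cyclotomic polynomial Φ_201(x) is the minimal polynomial of zeta_201 over Q and has degree phi(201) = 132. So Q(zeta_201) is a degree-132 Galois extension with Galois group (Z/201Z)^*. By CRT, (Z/201Z)^* ≅ (Z/3Z)^* × (Z/67Z)^*. Each prime-power unit group is (Z/3Z)^* ≅ Z/2Z; (Z/67Z)^* ≅ Z/66Z. Hence Gal(Q(zeta_201)/Q) ≅ Z/2Z × Z/66Z.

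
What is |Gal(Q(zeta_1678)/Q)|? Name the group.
|Gal(Q(zeta_1678)/Q)| = phi(1678) = 838; group ≅ (Z/1678Z)^* ≅ Z/838Z

The n-th cyclotomic polynomial Φ_1678(x) is the minimal polynomial of zeta_1678 over Q and has degree phi(1678) = 838. So Q(zeta_1678) is a degree-838 Galois extension with Galois group (Z/1678Z)^*. By CRT, (Z/1678Z)^* ≅ (Z/2Z)^* × (Z/839Z)^*. Each prime-power unit group is (Z/2Z)^* ≅ trivial group (order 1); (Z/839Z)^* ≅ Z/838Z. Hence Gal(Q(zeta_1678)/Q) ≅ Z/838Z.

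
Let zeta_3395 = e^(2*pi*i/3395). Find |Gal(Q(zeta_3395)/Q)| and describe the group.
|Gal(Q(zeta_3395)/Q)| = phi(3395) = 2304; group ≅ (Z/3395Z)^* ≅ Z/4Z × Z/6Z × Z/96Z

The n-th cyclotomic polynomial Φ_3395(x) is the minimal polynomial of zeta_3395 over Q and has degree phi(3395) = 2304. So Q(zeta_3395) is a degree-2304 Galois extension with Galois group (Z/3395Z)^*. By CRT, (Z/3395Z)^* ≅ (Z/5Z)^* × (Z/7Z)^* × (Z/97Z)^*. Each prime-power unit group is (Z/5Z)^* ≅ Z/4Z; (Z/7Z)^* ≅ Z/6Z; (Z/97Z)^* ≅ Z/96Z. Hence Gal(Q(zeta_3395)/Q) ≅ Z/4Z × Z/6Z × Z/96Z.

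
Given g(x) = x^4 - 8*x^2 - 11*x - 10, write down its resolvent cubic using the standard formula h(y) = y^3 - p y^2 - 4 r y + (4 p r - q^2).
h(y) = y^3 + 8*y^2 + 40*y + 199

Identify coefficients: p = -8, q = -11, r = -10.
Plug into h(y) = y^3 - p y^2 - 4 r y + (4 p r - q^2):
  h(y) = y^3 - (-8) y^2 - 4*(-10) y + (4*(-8)*(-10) - (-11)^2)
       = y^3 + (8) y^2 + (40) y + (199).
Simplifying: h(y) = y^3 + 8*y^2 + 40*y + 199.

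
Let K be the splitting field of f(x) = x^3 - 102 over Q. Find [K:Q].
[K:Q] = 6

x^3 - 102 has one real root r = 102^(1/3) and two complex roots r*zeta_3, r*zeta_3^2 where zeta_3 = e^(2*pi*i/3). The splitting field is Q(r, zeta_3). [Q(r):Q] = 3 and [Q(zeta_3):Q] = 2 with gcd = 1, so [Q(r, zeta_3):Q] = 3 * 2 = 6.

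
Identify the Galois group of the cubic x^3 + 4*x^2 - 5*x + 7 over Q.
Gal(K/Q) = S_3 (symmetric group of order 6)

Compute the discriminant of x^3 + (4)*x^2 + (-5)*x + (7): Δ = -4735. Since Δ is not a rational square, the Galois group is not contained in A_3; it must be the full S_3 (irreducibility of the cubic rules out anything smaller).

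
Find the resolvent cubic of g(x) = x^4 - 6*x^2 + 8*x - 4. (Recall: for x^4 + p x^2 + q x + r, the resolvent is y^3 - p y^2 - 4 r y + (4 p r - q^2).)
h(y) = y^3 + 6*y^2 + 16*y + 32

Identify coefficients: p = -6, q = 8, r = -4.
Plug into h(y) = y^3 - p y^2 - 4 r y + (4 p r - q^2):
  h(y) = y^3 - (-6) y^2 - 4*(-4) y + (4*(-6)*(-4) - (8)^2)
       = y^3 + (6) y^2 + (16) y + (32).
Simplifying: h(y) = y^3 + 6*y^2 + 16*y + 32.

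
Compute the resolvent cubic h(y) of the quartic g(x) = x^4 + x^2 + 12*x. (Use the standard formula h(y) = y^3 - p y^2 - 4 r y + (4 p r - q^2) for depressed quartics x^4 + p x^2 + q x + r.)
h(y) = y^3 - y^2 - 144

Identify coefficients: p = 1, q = 12, r = 0.
Plug into h(y) = y^3 - p y^2 - 4 r y + (4 p r - q^2):
  h(y) = y^3 - (1) y^2 - 4*(0) y + (4*(1)*(0) - (12)^2)
       = y^3 + (-1) y^2 + (0) y + (-144).
Simplifying: h(y) = y^3 - y^2 - 144.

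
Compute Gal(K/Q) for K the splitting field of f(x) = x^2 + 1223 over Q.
Gal(K/Q) = Z/2Z (cyclic of order 2)

x^2 + 1223 is irreducible over Q since -1223 is not a rational square. The splitting field Q(sqrt(-1223)) has degree 2 over Q, and its unique nontrivial automorphism is sqrt(-1223) ↦ -sqrt(-1223). Hence Gal(Q(sqrt(-1223))/Q) = Z/2Z.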